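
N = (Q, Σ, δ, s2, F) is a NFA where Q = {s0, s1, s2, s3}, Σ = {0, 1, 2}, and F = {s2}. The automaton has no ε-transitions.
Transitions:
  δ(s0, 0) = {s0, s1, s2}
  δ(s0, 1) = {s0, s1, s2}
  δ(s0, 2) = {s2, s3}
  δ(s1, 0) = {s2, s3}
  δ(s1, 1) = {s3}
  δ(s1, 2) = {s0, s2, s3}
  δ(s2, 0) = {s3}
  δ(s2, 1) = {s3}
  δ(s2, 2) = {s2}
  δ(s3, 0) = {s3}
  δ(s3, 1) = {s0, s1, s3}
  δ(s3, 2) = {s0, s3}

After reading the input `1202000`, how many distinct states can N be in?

4

Start: {s2}
read 1: {s3}
read 2: {s0, s3}
read 0: {s0, s1, s2, s3}
read 2: {s0, s2, s3}
read 0: {s0, s1, s2, s3}
read 0: {s0, s1, s2, s3}
read 0: {s0, s1, s2, s3}
Final reachable set {s0, s1, s2, s3} has 4 states.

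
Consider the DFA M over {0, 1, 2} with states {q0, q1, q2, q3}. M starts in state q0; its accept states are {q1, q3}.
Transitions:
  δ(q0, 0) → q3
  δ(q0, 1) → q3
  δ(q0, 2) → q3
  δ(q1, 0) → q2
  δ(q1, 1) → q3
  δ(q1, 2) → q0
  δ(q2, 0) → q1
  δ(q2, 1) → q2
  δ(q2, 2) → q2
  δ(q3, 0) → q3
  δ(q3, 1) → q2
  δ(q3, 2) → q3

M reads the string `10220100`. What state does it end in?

q2

q0 --1--> q3
q3 --0--> q3
q3 --2--> q3
q3 --2--> q3
q3 --0--> q3
q3 --1--> q2
q2 --0--> q1
q1 --0--> q2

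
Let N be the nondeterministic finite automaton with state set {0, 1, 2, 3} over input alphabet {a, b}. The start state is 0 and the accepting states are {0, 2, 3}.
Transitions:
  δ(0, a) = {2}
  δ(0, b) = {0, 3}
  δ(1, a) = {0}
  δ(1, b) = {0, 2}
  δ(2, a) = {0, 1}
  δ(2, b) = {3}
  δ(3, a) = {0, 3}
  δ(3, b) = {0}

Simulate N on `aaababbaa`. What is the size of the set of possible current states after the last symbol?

Start: {0}
read a: {2}
read a: {0, 1}
read a: {0, 2}
read b: {0, 3}
read a: {0, 2, 3}
read b: {0, 3}
read b: {0, 3}
read a: {0, 2, 3}
read a: {0, 1, 2, 3}
Final reachable set {0, 1, 2, 3} has 4 states.

4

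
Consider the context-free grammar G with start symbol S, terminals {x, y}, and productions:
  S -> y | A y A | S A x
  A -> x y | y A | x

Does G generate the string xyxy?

yes

S ⇒ AyA ⇒ xyA ⇒ xyxy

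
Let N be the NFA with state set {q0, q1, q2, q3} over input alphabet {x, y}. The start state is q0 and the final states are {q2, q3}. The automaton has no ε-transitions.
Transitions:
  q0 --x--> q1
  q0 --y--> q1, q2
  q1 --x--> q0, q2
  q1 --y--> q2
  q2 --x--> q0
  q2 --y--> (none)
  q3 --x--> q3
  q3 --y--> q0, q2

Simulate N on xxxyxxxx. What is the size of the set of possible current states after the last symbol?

3

Start: {q0}
read x: {q1}
read x: {q0, q2}
read x: {q0, q1}
read y: {q1, q2}
read x: {q0, q2}
read x: {q0, q1}
read x: {q0, q1, q2}
read x: {q0, q1, q2}
Final reachable set {q0, q1, q2} has 3 states.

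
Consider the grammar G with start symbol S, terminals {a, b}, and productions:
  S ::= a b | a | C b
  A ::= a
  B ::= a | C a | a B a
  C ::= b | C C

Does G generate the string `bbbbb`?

S ⇒ Cb ⇒ CCb ⇒ CCCb ⇒ bCCb ⇒ bbCb ⇒ bbCCb ⇒ bbbCb ⇒ bbbbb

yes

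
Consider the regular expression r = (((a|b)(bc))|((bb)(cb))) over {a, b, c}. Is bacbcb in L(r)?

no

Neither ((a|b)(bc)) nor ((bb)(cb)) matches bacbcb.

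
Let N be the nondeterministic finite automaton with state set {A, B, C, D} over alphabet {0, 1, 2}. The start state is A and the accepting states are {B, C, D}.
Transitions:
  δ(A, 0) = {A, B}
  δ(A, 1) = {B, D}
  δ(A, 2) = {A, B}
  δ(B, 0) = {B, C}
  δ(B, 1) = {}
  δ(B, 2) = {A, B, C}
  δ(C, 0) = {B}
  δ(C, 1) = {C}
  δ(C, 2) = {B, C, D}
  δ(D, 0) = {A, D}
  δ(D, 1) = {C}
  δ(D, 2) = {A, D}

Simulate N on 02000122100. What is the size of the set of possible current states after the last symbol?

Start: {A}
read 0: {A, B}
read 2: {A, B, C}
read 0: {A, B, C}
read 0: {A, B, C}
read 0: {A, B, C}
read 1: {B, C, D}
read 2: {A, B, C, D}
read 2: {A, B, C, D}
read 1: {B, C, D}
read 0: {A, B, C, D}
read 0: {A, B, C, D}
Final reachable set {A, B, C, D} has 4 states.

4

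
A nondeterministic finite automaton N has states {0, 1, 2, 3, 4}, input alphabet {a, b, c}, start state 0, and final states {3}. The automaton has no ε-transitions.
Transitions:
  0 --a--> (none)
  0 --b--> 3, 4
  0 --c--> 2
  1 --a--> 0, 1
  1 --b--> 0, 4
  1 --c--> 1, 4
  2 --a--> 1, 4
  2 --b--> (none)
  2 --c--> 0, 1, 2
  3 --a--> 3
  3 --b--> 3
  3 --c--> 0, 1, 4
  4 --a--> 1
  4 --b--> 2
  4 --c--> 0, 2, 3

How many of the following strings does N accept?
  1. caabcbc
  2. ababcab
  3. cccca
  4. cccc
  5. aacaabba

caabcbc: accepted
ababcab: rejected
cccca: accepted
cccc: accepted
aacaabba: rejected

3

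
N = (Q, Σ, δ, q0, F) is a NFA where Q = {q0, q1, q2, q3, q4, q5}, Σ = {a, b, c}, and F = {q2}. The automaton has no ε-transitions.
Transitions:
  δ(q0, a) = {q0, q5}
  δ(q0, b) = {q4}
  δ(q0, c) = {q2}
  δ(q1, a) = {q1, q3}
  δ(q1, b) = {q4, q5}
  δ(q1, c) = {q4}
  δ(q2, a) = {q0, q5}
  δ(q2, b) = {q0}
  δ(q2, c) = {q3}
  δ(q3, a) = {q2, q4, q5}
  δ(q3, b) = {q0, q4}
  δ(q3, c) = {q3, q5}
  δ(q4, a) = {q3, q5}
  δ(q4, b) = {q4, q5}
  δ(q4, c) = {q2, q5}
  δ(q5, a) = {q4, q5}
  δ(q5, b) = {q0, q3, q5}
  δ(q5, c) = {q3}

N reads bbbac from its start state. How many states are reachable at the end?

Start: {q0}
read b: {q4}
read b: {q4, q5}
read b: {q0, q3, q4, q5}
read a: {q0, q2, q3, q4, q5}
read c: {q2, q3, q5}
Final reachable set {q2, q3, q5} has 3 states.

3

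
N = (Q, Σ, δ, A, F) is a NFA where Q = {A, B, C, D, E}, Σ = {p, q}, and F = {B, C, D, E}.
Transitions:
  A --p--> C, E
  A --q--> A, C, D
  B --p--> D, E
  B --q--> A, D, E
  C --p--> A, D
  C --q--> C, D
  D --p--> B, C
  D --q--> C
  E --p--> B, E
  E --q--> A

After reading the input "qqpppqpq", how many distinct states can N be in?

4

Start: {A}
read q: {A, C, D}
read q: {A, C, D}
read p: {A, B, C, D, E}
read p: {A, B, C, D, E}
read p: {A, B, C, D, E}
read q: {A, C, D, E}
read p: {A, B, C, D, E}
read q: {A, C, D, E}
Final reachable set {A, C, D, E} has 4 states.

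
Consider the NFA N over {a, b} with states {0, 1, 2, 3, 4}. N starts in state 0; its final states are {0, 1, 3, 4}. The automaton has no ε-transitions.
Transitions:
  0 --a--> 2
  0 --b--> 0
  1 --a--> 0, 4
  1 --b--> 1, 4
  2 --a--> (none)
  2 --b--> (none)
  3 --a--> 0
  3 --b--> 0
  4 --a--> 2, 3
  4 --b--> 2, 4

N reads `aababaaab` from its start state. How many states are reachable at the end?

0

Start: {0}
read a: {2}
read a: {}
The reachable set is empty and stays empty for the remaining 7 symbols.
Final reachable set {} has 0 states.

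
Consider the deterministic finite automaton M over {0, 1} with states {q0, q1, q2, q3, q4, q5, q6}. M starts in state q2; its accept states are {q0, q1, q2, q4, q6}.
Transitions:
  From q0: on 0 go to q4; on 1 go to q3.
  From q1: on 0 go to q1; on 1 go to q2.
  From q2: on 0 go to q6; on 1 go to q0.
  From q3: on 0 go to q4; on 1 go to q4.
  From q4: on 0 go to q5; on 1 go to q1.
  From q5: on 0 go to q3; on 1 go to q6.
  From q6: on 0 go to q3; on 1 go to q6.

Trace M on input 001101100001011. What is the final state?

q2 --0--> q6
q6 --0--> q3
q3 --1--> q4
q4 --1--> q1
q1 --0--> q1
q1 --1--> q2
q2 --1--> q0
q0 --0--> q4
q4 --0--> q5
q5 --0--> q3
q3 --0--> q4
q4 --1--> q1
q1 --0--> q1
q1 --1--> q2
q2 --1--> q0

q0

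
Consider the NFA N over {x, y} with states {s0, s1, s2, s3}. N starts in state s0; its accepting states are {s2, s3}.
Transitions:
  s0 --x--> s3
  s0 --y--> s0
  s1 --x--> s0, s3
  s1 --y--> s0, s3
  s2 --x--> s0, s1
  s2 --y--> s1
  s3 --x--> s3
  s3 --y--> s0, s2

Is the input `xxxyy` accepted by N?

rejected

Start: {s0}
read x: {s3}
read x: {s3}
read x: {s3}
read y: {s0, s2}
read y: {s0, s1}
Reachable ∩ accepting = {} — empty.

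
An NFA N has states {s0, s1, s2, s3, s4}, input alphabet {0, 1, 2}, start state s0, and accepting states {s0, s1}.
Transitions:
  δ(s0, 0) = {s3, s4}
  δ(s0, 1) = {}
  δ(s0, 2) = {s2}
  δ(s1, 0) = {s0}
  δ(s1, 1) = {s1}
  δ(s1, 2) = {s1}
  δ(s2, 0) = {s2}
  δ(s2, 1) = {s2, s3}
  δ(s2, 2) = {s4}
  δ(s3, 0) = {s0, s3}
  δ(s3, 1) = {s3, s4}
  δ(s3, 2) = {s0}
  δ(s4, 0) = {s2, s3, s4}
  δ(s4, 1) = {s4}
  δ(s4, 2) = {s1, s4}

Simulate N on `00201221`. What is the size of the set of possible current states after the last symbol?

Start: {s0}
read 0: {s3, s4}
read 0: {s0, s2, s3, s4}
read 2: {s0, s1, s2, s4}
read 0: {s0, s2, s3, s4}
read 1: {s2, s3, s4}
read 2: {s0, s1, s4}
read 2: {s1, s2, s4}
read 1: {s1, s2, s3, s4}
Final reachable set {s1, s2, s3, s4} has 4 states.

4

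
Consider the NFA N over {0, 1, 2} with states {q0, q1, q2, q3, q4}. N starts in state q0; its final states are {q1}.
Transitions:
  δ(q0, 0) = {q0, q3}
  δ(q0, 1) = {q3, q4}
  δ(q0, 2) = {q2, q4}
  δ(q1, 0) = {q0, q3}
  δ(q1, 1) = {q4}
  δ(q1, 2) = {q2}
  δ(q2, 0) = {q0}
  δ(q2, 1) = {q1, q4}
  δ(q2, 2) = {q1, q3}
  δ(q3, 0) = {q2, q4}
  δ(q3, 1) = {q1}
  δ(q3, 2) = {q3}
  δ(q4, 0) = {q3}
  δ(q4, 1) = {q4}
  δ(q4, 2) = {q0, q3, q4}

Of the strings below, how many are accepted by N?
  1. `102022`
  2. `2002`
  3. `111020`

`102022`: accepted
`2002`: accepted
`111020`: rejected

2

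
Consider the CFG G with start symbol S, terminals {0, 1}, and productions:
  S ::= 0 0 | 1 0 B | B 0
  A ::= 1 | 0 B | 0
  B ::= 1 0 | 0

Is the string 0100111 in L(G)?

no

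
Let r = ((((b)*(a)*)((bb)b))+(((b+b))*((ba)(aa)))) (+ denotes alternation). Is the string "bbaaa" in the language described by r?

yes

The right alternative (((b+b))*((ba)(aa))) matches bbaaa.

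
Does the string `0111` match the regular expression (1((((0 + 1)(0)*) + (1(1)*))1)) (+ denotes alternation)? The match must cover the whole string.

no

No split of 0111 into u·v has 1 matching u and ((((0+1)(0)*)+(1(1)*))1) matching v.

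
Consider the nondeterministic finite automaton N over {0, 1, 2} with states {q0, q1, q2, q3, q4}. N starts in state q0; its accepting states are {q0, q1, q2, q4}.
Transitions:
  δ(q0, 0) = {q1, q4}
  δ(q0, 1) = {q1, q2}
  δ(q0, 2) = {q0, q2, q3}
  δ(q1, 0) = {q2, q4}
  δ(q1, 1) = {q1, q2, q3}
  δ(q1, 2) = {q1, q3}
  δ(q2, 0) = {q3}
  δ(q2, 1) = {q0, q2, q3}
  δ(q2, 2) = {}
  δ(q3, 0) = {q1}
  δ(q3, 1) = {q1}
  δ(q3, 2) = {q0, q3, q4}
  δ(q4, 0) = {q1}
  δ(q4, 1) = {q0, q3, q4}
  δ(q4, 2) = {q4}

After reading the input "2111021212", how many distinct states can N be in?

Start: {q0}
read 2: {q0, q2, q3}
read 1: {q0, q1, q2, q3}
read 1: {q0, q1, q2, q3}
read 1: {q0, q1, q2, q3}
read 0: {q1, q2, q3, q4}
read 2: {q0, q1, q3, q4}
read 1: {q0, q1, q2, q3, q4}
read 2: {q0, q1, q2, q3, q4}
read 1: {q0, q1, q2, q3, q4}
read 2: {q0, q1, q2, q3, q4}
Final reachable set {q0, q1, q2, q3, q4} has 5 states.

5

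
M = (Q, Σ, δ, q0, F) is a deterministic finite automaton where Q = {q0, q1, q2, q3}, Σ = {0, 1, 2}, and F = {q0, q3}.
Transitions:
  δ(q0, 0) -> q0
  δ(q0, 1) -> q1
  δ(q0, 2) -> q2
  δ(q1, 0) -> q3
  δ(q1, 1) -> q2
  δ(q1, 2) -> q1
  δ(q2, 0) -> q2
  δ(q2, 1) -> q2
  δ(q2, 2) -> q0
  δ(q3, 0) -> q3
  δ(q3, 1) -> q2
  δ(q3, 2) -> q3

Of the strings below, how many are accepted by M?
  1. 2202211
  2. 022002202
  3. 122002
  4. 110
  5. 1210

1

2202211: rejected
022002202: rejected
122002: accepted
110: rejected
1210: rejected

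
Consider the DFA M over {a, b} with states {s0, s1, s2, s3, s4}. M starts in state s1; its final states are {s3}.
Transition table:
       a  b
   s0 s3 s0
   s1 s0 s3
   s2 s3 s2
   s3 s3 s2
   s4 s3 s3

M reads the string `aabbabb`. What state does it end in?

s2

s1 --a--> s0
s0 --a--> s3
s3 --b--> s2
s2 --b--> s2
s2 --a--> s3
s3 --b--> s2
s2 --b--> s2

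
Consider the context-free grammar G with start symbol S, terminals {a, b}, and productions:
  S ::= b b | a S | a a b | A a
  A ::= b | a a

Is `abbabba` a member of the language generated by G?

no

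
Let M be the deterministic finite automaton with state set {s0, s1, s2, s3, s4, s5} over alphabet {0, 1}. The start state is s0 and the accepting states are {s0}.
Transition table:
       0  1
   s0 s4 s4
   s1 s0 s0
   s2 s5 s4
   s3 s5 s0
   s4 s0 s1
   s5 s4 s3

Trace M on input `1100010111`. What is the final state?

s0

s0 --1--> s4
s4 --1--> s1
s1 --0--> s0
s0 --0--> s4
s4 --0--> s0
s0 --1--> s4
s4 --0--> s0
s0 --1--> s4
s4 --1--> s1
s1 --1--> s0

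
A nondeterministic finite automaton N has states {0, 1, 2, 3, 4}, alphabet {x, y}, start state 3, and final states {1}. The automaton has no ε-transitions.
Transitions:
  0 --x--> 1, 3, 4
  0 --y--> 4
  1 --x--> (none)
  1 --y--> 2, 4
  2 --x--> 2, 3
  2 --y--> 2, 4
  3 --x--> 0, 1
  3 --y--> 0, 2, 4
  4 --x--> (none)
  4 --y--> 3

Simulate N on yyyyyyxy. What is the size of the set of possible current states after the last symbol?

4

Start: {3}
read y: {0, 2, 4}
read y: {2, 3, 4}
read y: {0, 2, 3, 4}
read y: {0, 2, 3, 4}
read y: {0, 2, 3, 4}
read y: {0, 2, 3, 4}
read x: {0, 1, 2, 3, 4}
read y: {0, 2, 3, 4}
Final reachable set {0, 2, 3, 4} has 4 states.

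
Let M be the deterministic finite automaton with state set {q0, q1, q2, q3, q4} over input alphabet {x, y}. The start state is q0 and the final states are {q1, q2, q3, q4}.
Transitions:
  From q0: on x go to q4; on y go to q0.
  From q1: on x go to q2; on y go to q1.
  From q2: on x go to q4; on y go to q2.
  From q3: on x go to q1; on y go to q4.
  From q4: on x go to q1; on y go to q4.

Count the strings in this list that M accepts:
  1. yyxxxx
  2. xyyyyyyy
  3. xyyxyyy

3

yyxxxx: accepted
xyyyyyyy: accepted
xyyxyyy: accepted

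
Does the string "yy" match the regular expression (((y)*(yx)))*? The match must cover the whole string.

no

yy cannot be split into zero or more pieces each matching ((y)*(yx)).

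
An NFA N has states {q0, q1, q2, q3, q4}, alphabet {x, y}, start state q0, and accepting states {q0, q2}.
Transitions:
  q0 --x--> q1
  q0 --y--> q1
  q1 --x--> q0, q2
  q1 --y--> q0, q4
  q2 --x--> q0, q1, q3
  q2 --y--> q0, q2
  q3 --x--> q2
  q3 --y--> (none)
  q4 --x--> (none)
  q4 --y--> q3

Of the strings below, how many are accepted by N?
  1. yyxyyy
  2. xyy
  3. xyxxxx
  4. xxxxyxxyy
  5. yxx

4

yyxyyy: accepted
xyy: rejected
xyxxxx: accepted
xxxxyxxyy: accepted
yxx: accepted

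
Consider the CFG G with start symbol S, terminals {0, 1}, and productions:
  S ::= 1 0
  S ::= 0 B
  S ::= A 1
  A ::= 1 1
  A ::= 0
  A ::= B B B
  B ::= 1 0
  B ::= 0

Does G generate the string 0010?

no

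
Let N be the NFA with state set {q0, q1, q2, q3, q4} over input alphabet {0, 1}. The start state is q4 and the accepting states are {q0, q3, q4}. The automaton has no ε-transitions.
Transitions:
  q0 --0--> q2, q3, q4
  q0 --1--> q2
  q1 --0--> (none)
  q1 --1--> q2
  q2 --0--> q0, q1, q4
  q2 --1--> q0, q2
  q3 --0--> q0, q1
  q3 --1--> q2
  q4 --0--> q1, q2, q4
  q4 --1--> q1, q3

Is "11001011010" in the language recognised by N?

Start: {q4}
read 1: {q1, q3}
read 1: {q2}
read 0: {q0, q1, q4}
read 0: {q1, q2, q3, q4}
read 1: {q0, q1, q2, q3}
read 0: {q0, q1, q2, q3, q4}
read 1: {q0, q1, q2, q3}
read 1: {q0, q2}
read 0: {q0, q1, q2, q3, q4}
read 1: {q0, q1, q2, q3}
read 0: {q0, q1, q2, q3, q4}
Reachable ∩ accepting = {q0, q3, q4} — nonempty.

accepted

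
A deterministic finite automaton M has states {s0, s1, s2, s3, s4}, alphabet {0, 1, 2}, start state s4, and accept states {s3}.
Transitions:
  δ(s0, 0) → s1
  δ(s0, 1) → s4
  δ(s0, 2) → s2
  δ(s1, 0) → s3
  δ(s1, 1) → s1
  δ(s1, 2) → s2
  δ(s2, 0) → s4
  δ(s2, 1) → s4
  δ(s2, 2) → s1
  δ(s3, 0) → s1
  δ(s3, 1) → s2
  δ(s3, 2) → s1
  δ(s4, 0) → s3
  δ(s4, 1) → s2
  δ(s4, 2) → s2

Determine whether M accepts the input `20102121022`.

s4 --2--> s2
s2 --0--> s4
s4 --1--> s2
s2 --0--> s4
s4 --2--> s2
s2 --1--> s4
s4 --2--> s2
s2 --1--> s4
s4 --0--> s3
s3 --2--> s1
s1 --2--> s2
End in state s2, which is not an accepting state.

rejected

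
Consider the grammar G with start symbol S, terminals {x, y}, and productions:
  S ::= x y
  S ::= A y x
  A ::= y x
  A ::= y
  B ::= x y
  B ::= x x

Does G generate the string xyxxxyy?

no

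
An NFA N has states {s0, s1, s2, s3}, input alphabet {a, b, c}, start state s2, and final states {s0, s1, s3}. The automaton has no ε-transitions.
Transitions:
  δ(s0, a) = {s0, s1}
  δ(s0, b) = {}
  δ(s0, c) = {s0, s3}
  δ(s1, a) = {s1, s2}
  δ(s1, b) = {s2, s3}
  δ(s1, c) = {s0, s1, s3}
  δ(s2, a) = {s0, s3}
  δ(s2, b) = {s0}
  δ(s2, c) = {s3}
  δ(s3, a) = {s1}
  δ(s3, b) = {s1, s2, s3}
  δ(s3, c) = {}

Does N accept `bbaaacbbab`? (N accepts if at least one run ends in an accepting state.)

rejected

Start: {s2}
read b: {s0}
read b: {}
The reachable set is empty and stays empty for the remaining 8 symbols.
Reachable ∩ accepting = {} — empty.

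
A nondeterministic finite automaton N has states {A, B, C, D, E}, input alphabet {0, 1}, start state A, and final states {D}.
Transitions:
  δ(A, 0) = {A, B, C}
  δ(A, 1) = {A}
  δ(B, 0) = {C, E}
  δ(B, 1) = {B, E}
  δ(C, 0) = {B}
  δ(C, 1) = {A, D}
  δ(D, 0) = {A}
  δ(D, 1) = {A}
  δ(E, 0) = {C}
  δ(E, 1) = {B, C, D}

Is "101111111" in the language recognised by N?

accepted

Start: {A}
read 1: {A}
read 0: {A, B, C}
read 1: {A, B, D, E}
read 1: {A, B, C, D, E}
read 1: {A, B, C, D, E}
read 1: {A, B, C, D, E}
read 1: {A, B, C, D, E}
read 1: {A, B, C, D, E}
read 1: {A, B, C, D, E}
Reachable ∩ accepting = {D} — nonempty.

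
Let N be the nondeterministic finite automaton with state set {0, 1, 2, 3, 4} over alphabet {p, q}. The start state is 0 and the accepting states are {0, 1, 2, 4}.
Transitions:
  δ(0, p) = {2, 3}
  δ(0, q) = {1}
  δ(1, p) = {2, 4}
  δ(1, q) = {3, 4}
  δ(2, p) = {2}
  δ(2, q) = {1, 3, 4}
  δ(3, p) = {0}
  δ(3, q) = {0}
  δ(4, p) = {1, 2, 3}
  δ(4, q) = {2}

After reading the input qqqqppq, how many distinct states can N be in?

Start: {0}
read q: {1}
read q: {3, 4}
read q: {0, 2}
read q: {1, 3, 4}
read p: {0, 1, 2, 3, 4}
read p: {0, 1, 2, 3, 4}
read q: {0, 1, 2, 3, 4}
Final reachable set {0, 1, 2, 3, 4} has 5 states.

5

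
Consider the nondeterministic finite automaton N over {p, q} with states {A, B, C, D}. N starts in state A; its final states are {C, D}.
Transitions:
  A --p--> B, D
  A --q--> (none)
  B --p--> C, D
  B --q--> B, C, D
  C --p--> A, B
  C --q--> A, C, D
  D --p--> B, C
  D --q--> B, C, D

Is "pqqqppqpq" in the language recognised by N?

Start: {A}
read p: {B, D}
read q: {B, C, D}
read q: {A, B, C, D}
read q: {A, B, C, D}
read p: {A, B, C, D}
read p: {A, B, C, D}
read q: {A, B, C, D}
read p: {A, B, C, D}
read q: {A, B, C, D}
Reachable ∩ accepting = {C, D} — nonempty.

accepted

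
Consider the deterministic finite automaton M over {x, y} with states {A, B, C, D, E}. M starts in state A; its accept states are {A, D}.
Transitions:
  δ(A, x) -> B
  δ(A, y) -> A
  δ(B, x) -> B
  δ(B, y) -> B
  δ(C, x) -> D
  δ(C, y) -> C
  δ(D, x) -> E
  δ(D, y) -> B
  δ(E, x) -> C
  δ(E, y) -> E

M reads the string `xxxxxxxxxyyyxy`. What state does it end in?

B

A --x--> B
B --x--> B
B --x--> B
B --x--> B
B --x--> B
B --x--> B
B --x--> B
B --x--> B
B --x--> B
B --y--> B
B --y--> B
B --y--> B
B --x--> B
B --y--> B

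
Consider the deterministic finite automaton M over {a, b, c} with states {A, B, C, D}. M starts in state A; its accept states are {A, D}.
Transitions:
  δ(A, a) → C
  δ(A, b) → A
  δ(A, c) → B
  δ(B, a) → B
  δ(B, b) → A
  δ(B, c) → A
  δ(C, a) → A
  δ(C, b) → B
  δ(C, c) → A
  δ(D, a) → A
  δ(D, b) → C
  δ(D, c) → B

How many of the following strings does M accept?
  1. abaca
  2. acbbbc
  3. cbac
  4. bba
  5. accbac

2

abaca: rejected
acbbbc: rejected
cbac: accepted
bba: rejected
accbac: accepted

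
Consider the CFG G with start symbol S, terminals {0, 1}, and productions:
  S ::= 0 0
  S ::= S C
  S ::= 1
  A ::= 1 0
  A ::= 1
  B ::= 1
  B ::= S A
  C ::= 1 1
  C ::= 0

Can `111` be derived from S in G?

S ⇒ SC ⇒ 1C ⇒ 111

yes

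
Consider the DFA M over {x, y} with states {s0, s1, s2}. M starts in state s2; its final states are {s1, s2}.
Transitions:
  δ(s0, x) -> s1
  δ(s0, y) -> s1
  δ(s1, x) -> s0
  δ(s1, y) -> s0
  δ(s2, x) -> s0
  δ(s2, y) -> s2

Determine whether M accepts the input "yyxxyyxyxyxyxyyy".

accepted

s2 --y--> s2
s2 --y--> s2
s2 --x--> s0
s0 --x--> s1
s1 --y--> s0
s0 --y--> s1
s1 --x--> s0
s0 --y--> s1
s1 --x--> s0
s0 --y--> s1
s1 --x--> s0
s0 --y--> s1
s1 --x--> s0
s0 --y--> s1
s1 --y--> s0
s0 --y--> s1
End in state s1, which is an accepting state.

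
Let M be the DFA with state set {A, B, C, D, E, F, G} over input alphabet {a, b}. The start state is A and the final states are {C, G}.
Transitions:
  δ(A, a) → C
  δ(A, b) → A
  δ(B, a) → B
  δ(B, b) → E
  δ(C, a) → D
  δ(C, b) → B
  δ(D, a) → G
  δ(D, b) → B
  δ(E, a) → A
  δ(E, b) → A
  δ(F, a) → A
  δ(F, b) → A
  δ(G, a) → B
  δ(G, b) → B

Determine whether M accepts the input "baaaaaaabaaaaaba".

A --b--> A
A --a--> C
C --a--> D
D --a--> G
G --a--> B
B --a--> B
B --a--> B
B --a--> B
B --b--> E
E --a--> A
A --a--> C
C --a--> D
D --a--> G
G --a--> B
B --b--> E
E --a--> A
End in state A, which is not an accepting state.

rejected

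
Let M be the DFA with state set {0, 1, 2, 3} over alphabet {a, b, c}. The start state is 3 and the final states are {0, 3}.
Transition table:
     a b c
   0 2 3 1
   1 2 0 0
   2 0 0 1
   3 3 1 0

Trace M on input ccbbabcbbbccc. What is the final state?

1

3 --c--> 0
0 --c--> 1
1 --b--> 0
0 --b--> 3
3 --a--> 3
3 --b--> 1
1 --c--> 0
0 --b--> 3
3 --b--> 1
1 --b--> 0
0 --c--> 1
1 --c--> 0
0 --c--> 1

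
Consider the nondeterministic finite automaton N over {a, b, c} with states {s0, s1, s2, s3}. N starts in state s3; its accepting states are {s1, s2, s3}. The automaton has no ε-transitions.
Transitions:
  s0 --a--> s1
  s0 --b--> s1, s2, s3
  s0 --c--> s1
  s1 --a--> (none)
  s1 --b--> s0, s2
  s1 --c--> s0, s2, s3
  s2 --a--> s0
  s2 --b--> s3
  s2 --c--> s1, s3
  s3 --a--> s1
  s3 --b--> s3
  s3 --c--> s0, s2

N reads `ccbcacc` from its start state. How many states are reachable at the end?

Start: {s3}
read c: {s0, s2}
read c: {s1, s3}
read b: {s0, s2, s3}
read c: {s0, s1, s2, s3}
read a: {s0, s1}
read c: {s0, s1, s2, s3}
read c: {s0, s1, s2, s3}
Final reachable set {s0, s1, s2, s3} has 4 states.

4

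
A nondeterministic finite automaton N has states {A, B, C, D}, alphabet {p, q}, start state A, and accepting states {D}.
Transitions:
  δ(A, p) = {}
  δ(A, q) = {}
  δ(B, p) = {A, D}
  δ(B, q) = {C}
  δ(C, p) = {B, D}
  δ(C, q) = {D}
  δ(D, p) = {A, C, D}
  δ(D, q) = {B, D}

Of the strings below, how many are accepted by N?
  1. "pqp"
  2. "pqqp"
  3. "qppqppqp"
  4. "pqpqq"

"pqp": rejected
"pqqp": rejected
"qppqppqp": rejected
"pqpqq": rejected

0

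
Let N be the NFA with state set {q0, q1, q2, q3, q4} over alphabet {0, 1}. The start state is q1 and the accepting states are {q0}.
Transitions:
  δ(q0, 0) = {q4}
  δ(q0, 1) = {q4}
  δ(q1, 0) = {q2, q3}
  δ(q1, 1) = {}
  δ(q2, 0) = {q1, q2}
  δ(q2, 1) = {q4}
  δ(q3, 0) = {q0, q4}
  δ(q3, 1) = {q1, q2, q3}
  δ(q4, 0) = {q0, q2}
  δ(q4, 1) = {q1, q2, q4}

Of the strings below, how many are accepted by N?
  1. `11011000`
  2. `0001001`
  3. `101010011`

`11011000`: rejected
`0001001`: rejected
`101010011`: rejected

0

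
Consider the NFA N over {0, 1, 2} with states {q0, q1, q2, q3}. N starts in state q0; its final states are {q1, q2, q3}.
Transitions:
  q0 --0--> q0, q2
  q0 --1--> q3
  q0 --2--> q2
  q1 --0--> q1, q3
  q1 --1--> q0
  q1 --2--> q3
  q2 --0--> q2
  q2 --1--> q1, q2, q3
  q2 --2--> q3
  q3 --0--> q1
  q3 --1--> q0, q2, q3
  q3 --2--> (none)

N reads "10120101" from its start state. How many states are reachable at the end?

4

Start: {q0}
read 1: {q3}
read 0: {q1}
read 1: {q0}
read 2: {q2}
read 0: {q2}
read 1: {q1, q2, q3}
read 0: {q1, q2, q3}
read 1: {q0, q1, q2, q3}
Final reachable set {q0, q1, q2, q3} has 4 states.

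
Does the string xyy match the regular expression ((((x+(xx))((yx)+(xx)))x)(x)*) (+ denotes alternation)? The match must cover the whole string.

No split of xyy into u·v has (((x+(xx))((yx)+(xx)))x) matching u and (x)* matching v.

no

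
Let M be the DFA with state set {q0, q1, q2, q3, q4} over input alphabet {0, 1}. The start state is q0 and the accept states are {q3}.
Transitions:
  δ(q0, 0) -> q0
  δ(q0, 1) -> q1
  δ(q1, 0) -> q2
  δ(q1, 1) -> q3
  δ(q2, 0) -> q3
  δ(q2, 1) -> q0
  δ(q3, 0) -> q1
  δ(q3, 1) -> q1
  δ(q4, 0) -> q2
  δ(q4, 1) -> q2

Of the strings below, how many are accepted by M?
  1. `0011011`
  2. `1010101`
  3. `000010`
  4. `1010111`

`0011011`: rejected
`1010101`: rejected
`000010`: rejected
`1010111`: rejected

0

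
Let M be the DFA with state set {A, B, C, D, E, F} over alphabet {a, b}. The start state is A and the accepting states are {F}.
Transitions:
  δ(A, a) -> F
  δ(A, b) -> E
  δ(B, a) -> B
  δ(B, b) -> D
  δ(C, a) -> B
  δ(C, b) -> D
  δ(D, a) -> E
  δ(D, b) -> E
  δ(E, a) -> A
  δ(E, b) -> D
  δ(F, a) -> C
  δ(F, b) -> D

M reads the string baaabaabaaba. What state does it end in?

E

A --b--> E
E --a--> A
A --a--> F
F --a--> C
C --b--> D
D --a--> E
E --a--> A
A --b--> E
E --a--> A
A --a--> F
F --b--> D
D --a--> E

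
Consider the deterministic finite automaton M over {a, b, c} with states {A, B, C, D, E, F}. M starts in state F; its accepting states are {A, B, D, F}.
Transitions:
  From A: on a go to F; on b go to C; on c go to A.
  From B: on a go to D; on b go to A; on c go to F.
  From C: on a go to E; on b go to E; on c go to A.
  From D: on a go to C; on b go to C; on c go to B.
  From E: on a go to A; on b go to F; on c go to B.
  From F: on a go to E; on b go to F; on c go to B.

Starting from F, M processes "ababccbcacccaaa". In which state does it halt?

E

F --a--> E
E --b--> F
F --a--> E
E --b--> F
F --c--> B
B --c--> F
F --b--> F
F --c--> B
B --a--> D
D --c--> B
B --c--> F
F --c--> B
B --a--> D
D --a--> C
C --a--> E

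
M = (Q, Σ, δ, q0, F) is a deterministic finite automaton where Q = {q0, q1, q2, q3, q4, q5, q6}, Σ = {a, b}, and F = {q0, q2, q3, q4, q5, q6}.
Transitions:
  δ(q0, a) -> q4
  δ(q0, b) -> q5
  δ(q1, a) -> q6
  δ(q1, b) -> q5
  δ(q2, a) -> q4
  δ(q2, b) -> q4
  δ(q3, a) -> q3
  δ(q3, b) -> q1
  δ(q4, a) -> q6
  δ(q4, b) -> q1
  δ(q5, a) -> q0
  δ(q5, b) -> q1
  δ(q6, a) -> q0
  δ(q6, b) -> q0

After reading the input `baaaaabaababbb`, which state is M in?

q5

q0 --b--> q5
q5 --a--> q0
q0 --a--> q4
q4 --a--> q6
q6 --a--> q0
q0 --a--> q4
q4 --b--> q1
q1 --a--> q6
q6 --a--> q0
q0 --b--> q5
q5 --a--> q0
q0 --b--> q5
q5 --b--> q1
q1 --b--> q5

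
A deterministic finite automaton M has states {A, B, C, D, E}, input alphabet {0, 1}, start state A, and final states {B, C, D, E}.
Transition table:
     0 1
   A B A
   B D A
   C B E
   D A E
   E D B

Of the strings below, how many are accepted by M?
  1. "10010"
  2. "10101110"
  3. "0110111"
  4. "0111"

"10010": accepted
"10101110": accepted
"0110111": rejected
"0111": rejected

2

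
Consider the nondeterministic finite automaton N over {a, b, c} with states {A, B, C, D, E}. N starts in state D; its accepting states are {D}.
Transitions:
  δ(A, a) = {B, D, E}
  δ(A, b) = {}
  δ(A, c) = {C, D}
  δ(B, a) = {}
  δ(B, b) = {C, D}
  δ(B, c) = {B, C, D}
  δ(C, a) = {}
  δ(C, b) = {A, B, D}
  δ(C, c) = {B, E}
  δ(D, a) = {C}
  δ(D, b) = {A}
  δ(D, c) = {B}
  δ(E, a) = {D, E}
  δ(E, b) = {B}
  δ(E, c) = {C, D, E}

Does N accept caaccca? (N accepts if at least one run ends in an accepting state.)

Start: {D}
read c: {B}
read a: {}
The reachable set is empty and stays empty for the remaining 5 symbols.
Reachable ∩ accepting = {} — empty.

rejected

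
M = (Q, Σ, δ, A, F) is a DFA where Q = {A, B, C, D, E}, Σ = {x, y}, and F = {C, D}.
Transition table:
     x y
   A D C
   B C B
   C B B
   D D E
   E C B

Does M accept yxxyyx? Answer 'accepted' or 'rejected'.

A --y--> C
C --x--> B
B --x--> C
C --y--> B
B --y--> B
B --x--> C
End in state C, which is an accepting state.

accepted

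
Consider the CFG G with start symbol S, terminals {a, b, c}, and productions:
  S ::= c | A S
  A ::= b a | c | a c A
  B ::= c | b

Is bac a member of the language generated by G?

yes

S ⇒ AS ⇒ baS ⇒ bac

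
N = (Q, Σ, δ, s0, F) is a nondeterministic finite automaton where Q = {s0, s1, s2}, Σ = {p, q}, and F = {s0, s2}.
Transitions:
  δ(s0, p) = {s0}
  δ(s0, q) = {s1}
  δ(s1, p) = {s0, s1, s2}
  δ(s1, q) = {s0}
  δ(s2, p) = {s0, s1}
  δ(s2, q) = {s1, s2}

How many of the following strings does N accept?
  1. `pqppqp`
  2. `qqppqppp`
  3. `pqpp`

`pqppqp`: accepted
`qqppqppp`: accepted
`pqpp`: accepted

3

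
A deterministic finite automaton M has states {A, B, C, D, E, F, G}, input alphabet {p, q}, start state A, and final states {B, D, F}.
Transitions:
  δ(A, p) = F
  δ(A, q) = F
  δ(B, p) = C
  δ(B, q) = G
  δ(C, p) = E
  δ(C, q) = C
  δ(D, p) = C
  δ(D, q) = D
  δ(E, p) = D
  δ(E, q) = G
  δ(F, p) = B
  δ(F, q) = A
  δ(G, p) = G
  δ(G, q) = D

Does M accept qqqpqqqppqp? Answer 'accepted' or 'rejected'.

A --q--> F
F --q--> A
A --q--> F
F --p--> B
B --q--> G
G --q--> D
D --q--> D
D --p--> C
C --p--> E
E --q--> G
G --p--> G
End in state G, which is not an accepting state.

rejected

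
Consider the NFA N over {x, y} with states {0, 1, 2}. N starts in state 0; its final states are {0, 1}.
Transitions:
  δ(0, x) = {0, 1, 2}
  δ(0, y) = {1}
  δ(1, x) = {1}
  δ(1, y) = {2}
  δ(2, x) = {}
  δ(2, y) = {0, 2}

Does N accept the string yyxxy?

rejected

Start: {0}
read y: {1}
read y: {2}
read x: {}
The reachable set is empty and stays empty for the remaining 2 symbols.
Reachable ∩ accepting = {} — empty.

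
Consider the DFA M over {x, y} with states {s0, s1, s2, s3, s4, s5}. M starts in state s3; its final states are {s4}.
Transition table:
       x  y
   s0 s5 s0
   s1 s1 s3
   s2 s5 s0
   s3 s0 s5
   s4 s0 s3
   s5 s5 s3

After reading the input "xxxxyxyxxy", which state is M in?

s3

s3 --x--> s0
s0 --x--> s5
s5 --x--> s5
s5 --x--> s5
s5 --y--> s3
s3 --x--> s0
s0 --y--> s0
s0 --x--> s5
s5 --x--> s5
s5 --y--> s3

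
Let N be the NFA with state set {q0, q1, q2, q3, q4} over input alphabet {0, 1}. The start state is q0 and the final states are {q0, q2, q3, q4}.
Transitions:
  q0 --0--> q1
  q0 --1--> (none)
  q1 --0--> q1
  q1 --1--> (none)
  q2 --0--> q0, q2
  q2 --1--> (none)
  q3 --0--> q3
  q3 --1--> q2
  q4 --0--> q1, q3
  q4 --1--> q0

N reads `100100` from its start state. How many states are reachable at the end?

Start: {q0}
read 1: {}
The reachable set is empty and stays empty for the remaining 5 symbols.
Final reachable set {} has 0 states.

0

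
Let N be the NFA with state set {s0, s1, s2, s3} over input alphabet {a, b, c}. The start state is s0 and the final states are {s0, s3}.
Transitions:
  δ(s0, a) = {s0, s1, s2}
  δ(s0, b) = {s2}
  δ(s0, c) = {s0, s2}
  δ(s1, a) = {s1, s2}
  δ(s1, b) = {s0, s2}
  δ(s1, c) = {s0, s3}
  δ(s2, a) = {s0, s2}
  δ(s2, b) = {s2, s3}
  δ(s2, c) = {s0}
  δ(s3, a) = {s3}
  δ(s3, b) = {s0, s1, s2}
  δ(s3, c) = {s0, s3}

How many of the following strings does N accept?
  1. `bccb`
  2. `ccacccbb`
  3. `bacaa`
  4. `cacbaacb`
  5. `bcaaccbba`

`bccb`: accepted
`ccacccbb`: accepted
`bacaa`: accepted
`cacbaacb`: accepted
`bcaaccbba`: accepted

5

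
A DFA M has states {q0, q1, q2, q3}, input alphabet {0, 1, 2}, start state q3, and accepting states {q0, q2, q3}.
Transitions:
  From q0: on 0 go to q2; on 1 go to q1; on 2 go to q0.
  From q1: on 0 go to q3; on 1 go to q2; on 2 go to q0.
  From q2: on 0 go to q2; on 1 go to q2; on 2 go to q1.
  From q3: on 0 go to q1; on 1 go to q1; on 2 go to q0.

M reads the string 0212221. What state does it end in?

q1

q3 --0--> q1
q1 --2--> q0
q0 --1--> q1
q1 --2--> q0
q0 --2--> q0
q0 --2--> q0
q0 --1--> q1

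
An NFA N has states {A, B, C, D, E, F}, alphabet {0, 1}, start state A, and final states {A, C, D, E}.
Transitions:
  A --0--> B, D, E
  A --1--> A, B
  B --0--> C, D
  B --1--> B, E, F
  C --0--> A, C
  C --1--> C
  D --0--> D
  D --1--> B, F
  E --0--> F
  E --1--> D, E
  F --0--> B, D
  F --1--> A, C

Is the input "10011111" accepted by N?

accepted

Start: {A}
read 1: {A, B}
read 0: {B, C, D, E}
read 0: {A, C, D, F}
read 1: {A, B, C, F}
read 1: {A, B, C, E, F}
read 1: {A, B, C, D, E, F}
read 1: {A, B, C, D, E, F}
read 1: {A, B, C, D, E, F}
Reachable ∩ accepting = {A, C, D, E} — nonempty.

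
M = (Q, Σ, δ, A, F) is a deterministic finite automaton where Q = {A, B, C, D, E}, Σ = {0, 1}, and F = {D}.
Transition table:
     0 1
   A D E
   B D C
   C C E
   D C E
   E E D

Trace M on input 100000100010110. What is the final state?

E

A --1--> E
E --0--> E
E --0--> E
E --0--> E
E --0--> E
E --0--> E
E --1--> D
D --0--> C
C --0--> C
C --0--> C
C --1--> E
E --0--> E
E --1--> D
D --1--> E
E --0--> E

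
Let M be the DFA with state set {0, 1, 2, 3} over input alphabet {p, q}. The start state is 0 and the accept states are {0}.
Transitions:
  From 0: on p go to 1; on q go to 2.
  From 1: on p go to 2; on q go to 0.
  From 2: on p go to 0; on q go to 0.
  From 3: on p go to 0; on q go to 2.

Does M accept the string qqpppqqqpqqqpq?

rejected

0 --q--> 2
2 --q--> 0
0 --p--> 1
1 --p--> 2
2 --p--> 0
0 --q--> 2
2 --q--> 0
0 --q--> 2
2 --p--> 0
0 --q--> 2
2 --q--> 0
0 --q--> 2
2 --p--> 0
0 --q--> 2
End in state 2, which is not an accepting state.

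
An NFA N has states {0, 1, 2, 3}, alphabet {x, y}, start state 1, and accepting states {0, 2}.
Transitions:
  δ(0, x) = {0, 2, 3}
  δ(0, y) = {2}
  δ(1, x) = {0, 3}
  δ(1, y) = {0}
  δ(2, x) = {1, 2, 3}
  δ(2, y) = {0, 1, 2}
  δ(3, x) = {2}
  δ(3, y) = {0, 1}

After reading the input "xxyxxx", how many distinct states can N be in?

4

Start: {1}
read x: {0, 3}
read x: {0, 2, 3}
read y: {0, 1, 2}
read x: {0, 1, 2, 3}
read x: {0, 1, 2, 3}
read x: {0, 1, 2, 3}
Final reachable set {0, 1, 2, 3} has 4 states.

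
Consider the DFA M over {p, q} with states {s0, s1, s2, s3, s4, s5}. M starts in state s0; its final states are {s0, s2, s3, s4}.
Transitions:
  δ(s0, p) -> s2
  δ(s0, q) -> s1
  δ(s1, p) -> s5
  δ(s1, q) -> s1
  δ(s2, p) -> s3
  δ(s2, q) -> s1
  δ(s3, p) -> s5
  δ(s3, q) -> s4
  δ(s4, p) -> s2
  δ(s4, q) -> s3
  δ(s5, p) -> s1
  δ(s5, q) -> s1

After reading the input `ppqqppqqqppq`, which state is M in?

s0 --p--> s2
s2 --p--> s3
s3 --q--> s4
s4 --q--> s3
s3 --p--> s5
s5 --p--> s1
s1 --q--> s1
s1 --q--> s1
s1 --q--> s1
s1 --p--> s5
s5 --p--> s1
s1 --q--> s1

s1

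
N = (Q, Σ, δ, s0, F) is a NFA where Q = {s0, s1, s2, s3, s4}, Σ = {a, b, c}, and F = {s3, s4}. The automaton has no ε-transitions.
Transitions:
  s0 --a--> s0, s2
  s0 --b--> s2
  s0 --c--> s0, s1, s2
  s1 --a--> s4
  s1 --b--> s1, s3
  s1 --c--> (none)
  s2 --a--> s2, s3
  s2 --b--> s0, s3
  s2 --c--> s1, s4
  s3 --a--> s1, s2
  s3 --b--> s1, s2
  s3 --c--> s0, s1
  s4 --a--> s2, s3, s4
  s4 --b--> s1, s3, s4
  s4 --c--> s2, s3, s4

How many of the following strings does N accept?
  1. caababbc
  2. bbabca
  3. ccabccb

3

caababbc: accepted
bbabca: accepted
ccabccb: accepted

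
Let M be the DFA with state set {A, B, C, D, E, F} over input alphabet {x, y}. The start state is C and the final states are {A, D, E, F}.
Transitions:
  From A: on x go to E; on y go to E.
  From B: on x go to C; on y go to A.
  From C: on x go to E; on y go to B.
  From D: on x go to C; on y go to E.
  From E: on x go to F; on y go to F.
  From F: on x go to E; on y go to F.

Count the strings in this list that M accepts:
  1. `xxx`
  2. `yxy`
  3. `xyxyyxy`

`xxx`: accepted
`yxy`: rejected
`xyxyyxy`: accepted

2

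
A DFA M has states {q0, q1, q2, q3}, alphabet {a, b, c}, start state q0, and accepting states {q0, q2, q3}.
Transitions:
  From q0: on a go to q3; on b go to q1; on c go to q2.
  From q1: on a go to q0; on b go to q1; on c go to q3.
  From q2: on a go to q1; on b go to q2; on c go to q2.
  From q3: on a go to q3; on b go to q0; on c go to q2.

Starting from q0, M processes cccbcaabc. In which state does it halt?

q3

q0 --c--> q2
q2 --c--> q2
q2 --c--> q2
q2 --b--> q2
q2 --c--> q2
q2 --a--> q1
q1 --a--> q0
q0 --b--> q1
q1 --c--> q3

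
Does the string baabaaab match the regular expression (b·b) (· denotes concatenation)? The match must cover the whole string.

no

No split of baabaaab into u·v has b matching u and b matching v.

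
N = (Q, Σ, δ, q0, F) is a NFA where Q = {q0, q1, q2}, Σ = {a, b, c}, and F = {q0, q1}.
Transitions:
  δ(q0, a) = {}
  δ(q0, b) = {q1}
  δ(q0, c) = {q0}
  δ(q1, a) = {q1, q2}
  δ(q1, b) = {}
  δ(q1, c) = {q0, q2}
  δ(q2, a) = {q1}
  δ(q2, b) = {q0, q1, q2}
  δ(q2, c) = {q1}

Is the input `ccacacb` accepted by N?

Start: {q0}
read c: {q0}
read c: {q0}
read a: {}
The reachable set is empty and stays empty for the remaining 4 symbols.
Reachable ∩ accepting = {} — empty.

rejected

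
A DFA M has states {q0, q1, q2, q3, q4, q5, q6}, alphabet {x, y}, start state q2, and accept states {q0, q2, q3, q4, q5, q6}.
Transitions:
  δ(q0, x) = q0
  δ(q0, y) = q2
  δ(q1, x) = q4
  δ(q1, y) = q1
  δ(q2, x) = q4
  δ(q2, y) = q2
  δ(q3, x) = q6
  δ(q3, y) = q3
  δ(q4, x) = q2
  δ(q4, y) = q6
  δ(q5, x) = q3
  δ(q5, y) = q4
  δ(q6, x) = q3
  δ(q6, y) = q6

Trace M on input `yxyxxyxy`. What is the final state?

q2 --y--> q2
q2 --x--> q4
q4 --y--> q6
q6 --x--> q3
q3 --x--> q6
q6 --y--> q6
q6 --x--> q3
q3 --y--> q3

q3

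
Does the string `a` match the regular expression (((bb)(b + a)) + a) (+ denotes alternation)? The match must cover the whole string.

yes

The right alternative a matches a.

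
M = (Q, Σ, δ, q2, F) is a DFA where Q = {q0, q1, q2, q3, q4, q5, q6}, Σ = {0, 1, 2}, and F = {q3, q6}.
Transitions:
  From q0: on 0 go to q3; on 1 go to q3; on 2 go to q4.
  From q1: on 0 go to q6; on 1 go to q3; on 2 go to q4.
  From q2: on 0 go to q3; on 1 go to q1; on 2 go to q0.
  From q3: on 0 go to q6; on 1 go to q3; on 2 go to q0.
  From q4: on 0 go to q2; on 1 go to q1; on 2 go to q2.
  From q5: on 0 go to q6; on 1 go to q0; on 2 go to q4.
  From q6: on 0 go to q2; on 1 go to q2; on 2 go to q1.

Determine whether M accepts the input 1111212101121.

rejected

q2 --1--> q1
q1 --1--> q3
q3 --1--> q3
q3 --1--> q3
q3 --2--> q0
q0 --1--> q3
q3 --2--> q0
q0 --1--> q3
q3 --0--> q6
q6 --1--> q2
q2 --1--> q1
q1 --2--> q4
q4 --1--> q1
End in state q1, which is not an accepting state.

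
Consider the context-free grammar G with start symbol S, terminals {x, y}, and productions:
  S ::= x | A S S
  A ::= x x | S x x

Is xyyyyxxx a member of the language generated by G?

no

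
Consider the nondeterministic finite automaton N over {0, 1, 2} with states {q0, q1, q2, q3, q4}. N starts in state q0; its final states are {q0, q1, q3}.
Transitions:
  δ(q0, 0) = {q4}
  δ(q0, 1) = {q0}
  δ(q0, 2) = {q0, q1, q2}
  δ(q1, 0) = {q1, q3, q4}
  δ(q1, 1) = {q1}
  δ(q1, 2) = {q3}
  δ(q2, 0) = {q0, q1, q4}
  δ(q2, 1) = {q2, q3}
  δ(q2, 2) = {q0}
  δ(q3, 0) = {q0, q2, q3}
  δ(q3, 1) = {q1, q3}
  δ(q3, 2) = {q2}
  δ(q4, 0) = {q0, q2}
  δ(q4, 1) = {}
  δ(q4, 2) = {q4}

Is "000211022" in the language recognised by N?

accepted

Start: {q0}
read 0: {q4}
read 0: {q0, q2}
read 0: {q0, q1, q4}
read 2: {q0, q1, q2, q3, q4}
read 1: {q0, q1, q2, q3}
read 1: {q0, q1, q2, q3}
read 0: {q0, q1, q2, q3, q4}
read 2: {q0, q1, q2, q3, q4}
read 2: {q0, q1, q2, q3, q4}
Reachable ∩ accepting = {q0, q1, q3} — nonempty.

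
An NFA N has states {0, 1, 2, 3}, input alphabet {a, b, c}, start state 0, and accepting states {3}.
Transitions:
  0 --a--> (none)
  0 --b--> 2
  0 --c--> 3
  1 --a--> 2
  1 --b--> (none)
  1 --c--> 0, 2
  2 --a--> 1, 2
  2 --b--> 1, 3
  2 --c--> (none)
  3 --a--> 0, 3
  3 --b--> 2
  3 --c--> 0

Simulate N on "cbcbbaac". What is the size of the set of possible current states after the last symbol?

0

Start: {0}
read c: {3}
read b: {2}
read c: {}
The reachable set is empty and stays empty for the remaining 5 symbols.
Final reachable set {} has 0 states.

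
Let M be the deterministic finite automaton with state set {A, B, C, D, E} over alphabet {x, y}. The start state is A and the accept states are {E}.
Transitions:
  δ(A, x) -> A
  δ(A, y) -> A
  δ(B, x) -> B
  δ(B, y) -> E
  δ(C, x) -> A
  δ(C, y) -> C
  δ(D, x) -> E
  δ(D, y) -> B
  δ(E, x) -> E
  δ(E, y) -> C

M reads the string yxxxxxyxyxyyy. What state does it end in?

A --y--> A
A --x--> A
A --x--> A
A --x--> A
A --x--> A
A --x--> A
A --y--> A
A --x--> A
A --y--> A
A --x--> A
A --y--> A
A --y--> A
A --y--> A

A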